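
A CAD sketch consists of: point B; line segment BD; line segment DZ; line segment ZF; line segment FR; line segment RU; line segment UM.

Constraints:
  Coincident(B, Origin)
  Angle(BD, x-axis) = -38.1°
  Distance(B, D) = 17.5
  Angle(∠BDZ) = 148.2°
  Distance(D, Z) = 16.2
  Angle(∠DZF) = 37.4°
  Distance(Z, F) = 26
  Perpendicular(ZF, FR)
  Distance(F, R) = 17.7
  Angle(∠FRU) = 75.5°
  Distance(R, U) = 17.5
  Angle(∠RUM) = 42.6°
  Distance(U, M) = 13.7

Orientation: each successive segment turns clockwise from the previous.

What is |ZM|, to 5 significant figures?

22.229

∠FRU = 75.5° gives RU at -47.000° from the x-axis; with |RU| = 17.5, U = (18.856, -9.9123). ∠RUM = 42.6° gives UM at 175.60° from the x-axis; with |UM| = 13.7, M = (5.1960, -8.8613). Then |ZM| = |M − Z| = 22.229.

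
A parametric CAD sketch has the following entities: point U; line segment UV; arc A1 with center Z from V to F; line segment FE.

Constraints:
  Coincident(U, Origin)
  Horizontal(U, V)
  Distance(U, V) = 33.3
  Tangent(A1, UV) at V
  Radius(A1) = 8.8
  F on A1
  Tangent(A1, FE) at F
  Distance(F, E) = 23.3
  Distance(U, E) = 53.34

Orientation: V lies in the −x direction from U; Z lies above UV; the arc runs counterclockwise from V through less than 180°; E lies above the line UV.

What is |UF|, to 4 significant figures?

30.69

U is at the origin; U and V share the same y with |UV| = 33.3 and V on the −x side, so V = (-33.30, 0.000). The tangent condition forces ZV to be normal to UV, so Z = V + (0, 8.8) = (-33.30, 8.800). Since ZF ⟂ FE (tangency), |ZE| = √(8.8² + 23.3²) = 24.91 regardless of where F sits on A1. So E lies on both circle(U, 53.34) and circle(Z, 24.91); the above-UV intersection is E = (-42.81, 31.82). F is the foot of the tangent from E: F = (-26.88, 14.82).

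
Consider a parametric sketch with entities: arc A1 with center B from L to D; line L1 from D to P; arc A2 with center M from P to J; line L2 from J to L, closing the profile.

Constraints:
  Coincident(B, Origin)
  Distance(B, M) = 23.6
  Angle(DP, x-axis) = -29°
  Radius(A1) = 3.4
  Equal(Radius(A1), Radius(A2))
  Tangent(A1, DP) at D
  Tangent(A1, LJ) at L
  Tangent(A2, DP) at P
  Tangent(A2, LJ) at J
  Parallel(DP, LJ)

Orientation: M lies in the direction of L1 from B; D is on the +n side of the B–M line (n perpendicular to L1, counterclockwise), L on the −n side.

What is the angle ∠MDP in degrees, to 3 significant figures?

8.20°

Tangency of A1 to both parallel lines with radius 3.4 puts D and L at B ± 3.4·n: D = (1.65, 2.97), L = (-1.65, -2.97). Equal radii place P and J the same way about M: P = M + 3.4·n = (22.3, -8.47), J = M − 3.4·n = (19.0, -14.4). Then cos ∠MDP = DM·DP / (|DM||DP|), giving 8.20°.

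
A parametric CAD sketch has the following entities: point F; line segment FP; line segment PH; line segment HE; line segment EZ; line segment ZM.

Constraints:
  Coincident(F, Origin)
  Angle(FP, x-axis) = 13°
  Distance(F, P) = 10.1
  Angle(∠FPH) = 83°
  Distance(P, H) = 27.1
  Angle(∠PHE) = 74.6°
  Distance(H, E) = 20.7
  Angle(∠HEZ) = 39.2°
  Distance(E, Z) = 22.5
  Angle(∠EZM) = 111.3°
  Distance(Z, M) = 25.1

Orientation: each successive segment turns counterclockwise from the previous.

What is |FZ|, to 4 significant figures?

15.53

F is at the origin; FP runs at 13.0° with length 10.1, so P = (9.841, 2.272). ∠FPH = 83.0° gives PH at 110.0° from the x-axis; with |PH| = 27.1, H = (0.5724, 27.74). ∠PHE = 74.6° gives HE at -144.6° from the x-axis; with |HE| = 20.7, E = (-16.30, 15.75). ∠HEZ = 39.2° gives EZ at -3.800° from the x-axis; with |EZ| = 22.5, Z = (6.150, 14.26). Then |FZ| = |Z − F| = 15.53.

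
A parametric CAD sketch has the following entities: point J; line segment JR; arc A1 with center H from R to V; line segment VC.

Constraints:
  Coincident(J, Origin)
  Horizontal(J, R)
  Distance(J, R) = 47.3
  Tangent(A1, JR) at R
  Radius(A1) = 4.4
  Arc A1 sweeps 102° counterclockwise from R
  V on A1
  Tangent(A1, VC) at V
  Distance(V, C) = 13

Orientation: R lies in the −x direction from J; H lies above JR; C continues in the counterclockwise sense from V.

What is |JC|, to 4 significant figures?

49.13

J is at the origin; J and R share the same y with |JR| = 47.3 and R on the −x side, so R = (-47.30, 0.000). A1 meets JR tangentially, so HR is at right angles to JR, so H = R + (0, 4.4) = (-47.30, 4.400). On A1, R sits at bearing -90° from H; a 102° counterclockwise sweep puts V at bearing 12°, so V = H + 4.4·(cos 12°, sin 12°) = (-43.00, 5.315). Tangency of A1 to VC means the radius HV is perpendicular to VC, so VC runs along (−sin 12°, cos 12°); with |VC| = 13.0, C = (-45.70, 18.03). Then |JC| = |C − J| = 49.13.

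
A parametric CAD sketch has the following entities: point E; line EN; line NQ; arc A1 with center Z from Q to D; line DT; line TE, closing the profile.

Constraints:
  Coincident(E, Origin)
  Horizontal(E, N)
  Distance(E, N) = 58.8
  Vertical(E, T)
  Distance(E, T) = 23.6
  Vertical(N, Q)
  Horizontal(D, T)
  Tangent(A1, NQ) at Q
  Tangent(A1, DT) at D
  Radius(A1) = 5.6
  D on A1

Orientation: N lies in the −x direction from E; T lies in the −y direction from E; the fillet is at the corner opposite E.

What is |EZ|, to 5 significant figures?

56.163

E is at the origin; EN is horizontal with |EN| = 58.8 and N on the −x side, so N = (-58.800, 0.0000). ET is vertical with |ET| = 23.6 and T on the −y side, so T = (0.0000, -23.600). The virtual corner opposite E is at (-58.800, -23.600). Tangency of A1 to NQ means the radius ZQ is perpendicular to NQ and tangency of A1 to DT means the radius ZD is perpendicular to DT, with radius 5.6, so the center Z sits 5.6 in from both sides at Z = (-53.200, -18.000). Then |EZ| = |Z − E| = 56.163.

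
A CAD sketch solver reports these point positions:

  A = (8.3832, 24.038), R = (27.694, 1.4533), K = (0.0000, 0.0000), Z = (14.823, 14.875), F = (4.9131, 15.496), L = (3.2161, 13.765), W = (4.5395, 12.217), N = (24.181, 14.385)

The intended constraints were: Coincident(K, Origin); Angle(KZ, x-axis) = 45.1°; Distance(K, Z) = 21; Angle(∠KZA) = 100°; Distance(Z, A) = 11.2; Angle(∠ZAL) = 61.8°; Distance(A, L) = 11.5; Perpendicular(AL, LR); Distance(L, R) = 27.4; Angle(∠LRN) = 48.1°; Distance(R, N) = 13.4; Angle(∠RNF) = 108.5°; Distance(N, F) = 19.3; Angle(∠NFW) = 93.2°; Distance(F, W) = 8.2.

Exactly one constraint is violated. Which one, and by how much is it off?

Distance(F, W) = 8.2 — off by 4.90.

K = (0.00, 0.00) ✓; KZ at 45.10° ✓; |KZ| = 21.00 ✓; ∠KZA = 100.0° ✓; |ZA| = 11.20 ✓; ∠ZAL = 61.80° ✓; |AL| = 11.50 ✓; ∠(AL, LR) = 90.00° ✓; |LR| = 27.40 ✓; ∠LRN = 48.10° ✓; |RN| = 13.40 ✓; ∠RNF = 108.5° ✓; |NF| = 19.30 ✓; ∠NFW = 93.20° ✓; |FW| = 3.300 ✗.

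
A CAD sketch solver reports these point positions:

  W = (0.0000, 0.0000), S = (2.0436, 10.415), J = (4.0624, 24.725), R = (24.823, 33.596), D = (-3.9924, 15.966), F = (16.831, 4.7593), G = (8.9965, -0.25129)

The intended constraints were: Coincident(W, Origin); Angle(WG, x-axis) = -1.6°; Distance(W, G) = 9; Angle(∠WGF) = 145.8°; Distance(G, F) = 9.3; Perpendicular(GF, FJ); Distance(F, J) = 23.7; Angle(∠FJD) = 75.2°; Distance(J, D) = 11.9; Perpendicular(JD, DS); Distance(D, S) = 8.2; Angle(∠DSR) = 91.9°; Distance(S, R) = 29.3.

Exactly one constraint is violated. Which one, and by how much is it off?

Distance(S, R) = 29.3 — off by 3.20.

W = (0.00, 0.00) ✓; WG at -1.600° ✓; |WG| = 9.000 ✓; ∠WGF = 145.8° ✓; |GF| = 9.300 ✓; ∠(GF, FJ) = 90.00° ✓; |FJ| = 23.70 ✓; ∠FJD = 75.20° ✓; |JD| = 11.90 ✓; ∠(JD, DS) = 90.00° ✓; |DS| = 8.200 ✓; ∠DSR = 91.90° ✓; |SR| = 32.50 ✗.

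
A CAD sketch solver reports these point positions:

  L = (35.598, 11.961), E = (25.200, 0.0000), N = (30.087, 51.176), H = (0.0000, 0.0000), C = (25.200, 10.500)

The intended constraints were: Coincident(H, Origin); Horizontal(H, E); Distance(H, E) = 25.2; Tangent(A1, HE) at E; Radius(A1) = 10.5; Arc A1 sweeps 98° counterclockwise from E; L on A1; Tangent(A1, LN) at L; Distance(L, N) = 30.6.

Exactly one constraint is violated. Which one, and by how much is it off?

Distance(L, N) = 30.6 — off by 9.00.

H = (0.00, 0.00) ✓; H.y = 0.00, E.y = 0.00 ✓; |HE| = 25.20 ✓; ∠(CE, EH) = 90.00° ✓; |CE| = 10.50 ✓; bearing(C→L) − bearing(C→E) = 98.00° ✓; |CL| = 10.50 ✓; ∠(CL, LN) = 90.00° ✓; |LN| = 39.60 ✗.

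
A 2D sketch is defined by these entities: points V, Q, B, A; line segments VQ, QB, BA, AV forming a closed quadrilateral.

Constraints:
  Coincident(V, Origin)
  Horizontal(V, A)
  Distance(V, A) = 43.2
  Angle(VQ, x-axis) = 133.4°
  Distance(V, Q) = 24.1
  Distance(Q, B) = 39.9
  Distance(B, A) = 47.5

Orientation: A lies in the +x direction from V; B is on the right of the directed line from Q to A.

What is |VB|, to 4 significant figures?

18.95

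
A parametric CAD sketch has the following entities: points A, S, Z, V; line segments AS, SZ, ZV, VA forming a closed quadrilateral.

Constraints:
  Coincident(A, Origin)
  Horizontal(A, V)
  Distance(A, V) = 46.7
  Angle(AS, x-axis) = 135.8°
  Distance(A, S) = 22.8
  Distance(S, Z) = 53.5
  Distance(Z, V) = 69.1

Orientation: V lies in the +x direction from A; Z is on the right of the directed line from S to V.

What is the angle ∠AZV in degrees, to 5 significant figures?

40.267°

A is at the origin; AV is horizontal with |AV| = 46.7 and V in +x, so V = (46.7, 0). AS runs at 135.8° with |AS| = 22.8, so S = (-16.346, 15.895). Z is determined by |SZ| = 53.5 and |ZV| = 69.1 together: it lies at the intersection of circle(S, 53.5) and circle(V, 69.1). With |SV| = 65.019, the foot of the radical line on SV is 17.801 from S and the perpendicular offset is √(53.5² − 17.801²) = 50.452. Taking the right-of-SV solution: Z = (-11.418, -37.377).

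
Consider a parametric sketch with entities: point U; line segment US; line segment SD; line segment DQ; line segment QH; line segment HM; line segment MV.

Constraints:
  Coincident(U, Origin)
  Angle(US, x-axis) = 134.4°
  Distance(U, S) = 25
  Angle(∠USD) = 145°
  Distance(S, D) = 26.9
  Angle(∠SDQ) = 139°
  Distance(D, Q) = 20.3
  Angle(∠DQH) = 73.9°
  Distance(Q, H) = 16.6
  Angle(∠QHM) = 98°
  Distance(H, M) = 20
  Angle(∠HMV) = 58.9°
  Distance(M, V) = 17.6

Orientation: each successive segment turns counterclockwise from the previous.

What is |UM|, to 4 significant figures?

36.37

U is at the origin; US runs at 134.4° with length 25.0, so S = (-17.49, 17.86). ∠USD = 145.0° gives SD at 169.4° from the x-axis; with |SD| = 26.9, D = (-43.93, 22.81). ∠SDQ = 139.0° gives DQ at -149.6° from the x-axis; with |DQ| = 20.3, Q = (-61.44, 12.54). ∠DQH = 73.9° gives QH at -43.50° from the x-axis; with |QH| = 16.6, H = (-49.40, 1.111). ∠QHM = 98.0° gives HM at 38.50° from the x-axis; with |HM| = 20.0, M = (-33.75, 13.56). Then |UM| = |M − U| = 36.37.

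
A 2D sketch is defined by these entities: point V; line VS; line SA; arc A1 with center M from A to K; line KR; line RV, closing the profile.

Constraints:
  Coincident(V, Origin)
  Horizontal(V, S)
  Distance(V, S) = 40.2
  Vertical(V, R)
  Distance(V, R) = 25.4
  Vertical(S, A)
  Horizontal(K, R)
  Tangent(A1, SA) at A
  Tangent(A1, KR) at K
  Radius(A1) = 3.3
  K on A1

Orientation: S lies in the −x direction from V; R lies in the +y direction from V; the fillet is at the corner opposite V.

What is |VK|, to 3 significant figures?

44.8

The virtual corner opposite V is at (-40.2, 25.4). Since A1 is tangent to SA there, MA ⟂ SA and the tangent condition forces MK to be normal to KR, with radius 3.3, so the center M sits 3.3 in from both sides at M = (-36.9, 22.1). That places the tangent points at A = (-40.2, 22.1) on SA and K = (-36.9, 25.4) on KR. Then |VK| = |K − V| = 44.8.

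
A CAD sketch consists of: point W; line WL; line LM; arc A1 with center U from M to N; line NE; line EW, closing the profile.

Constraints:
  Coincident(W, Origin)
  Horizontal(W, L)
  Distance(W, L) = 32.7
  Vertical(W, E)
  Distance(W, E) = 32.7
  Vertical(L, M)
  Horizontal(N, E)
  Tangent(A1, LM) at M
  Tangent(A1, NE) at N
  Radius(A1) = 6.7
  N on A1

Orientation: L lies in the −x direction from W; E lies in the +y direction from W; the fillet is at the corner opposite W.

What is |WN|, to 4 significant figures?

41.78

W is at the origin; WL is horizontal with |WL| = 32.7 and L on the −x side, so L = (-32.70, 0.000). WE is vertical with |WE| = 32.7 and E on the +y side, so E = (0.000, 32.70). The virtual corner opposite W is at (-32.70, 32.70). Since A1 is tangent to LM there, UM ⟂ LM and the tangent condition forces UN to be normal to NE, with radius 6.7, so the center U sits 6.7 in from both sides at U = (-26.00, 26.00). That places the tangent points at M = (-32.70, 26.00) on LM and N = (-26.00, 32.70) on NE. Then |WN| = |N − W| = 41.78.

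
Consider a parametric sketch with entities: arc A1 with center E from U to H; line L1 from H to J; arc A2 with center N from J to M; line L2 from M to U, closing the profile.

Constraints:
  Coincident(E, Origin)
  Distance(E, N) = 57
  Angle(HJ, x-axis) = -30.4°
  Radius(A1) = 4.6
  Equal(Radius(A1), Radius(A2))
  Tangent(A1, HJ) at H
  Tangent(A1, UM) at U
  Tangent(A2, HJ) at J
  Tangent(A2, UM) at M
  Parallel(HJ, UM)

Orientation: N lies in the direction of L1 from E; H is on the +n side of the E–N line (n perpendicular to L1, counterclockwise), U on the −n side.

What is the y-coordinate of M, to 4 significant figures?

-32.81

Tangency of A1 to both parallel lines with radius 4.6 puts H and U at E ± 4.6·n: H = (2.328, 3.968), U = (-2.328, -3.968). Equal radii place J and M the same way about N: J = N + 4.6·n = (51.49, -24.88), M = N − 4.6·n = (46.84, -32.81). So M.y = -32.81.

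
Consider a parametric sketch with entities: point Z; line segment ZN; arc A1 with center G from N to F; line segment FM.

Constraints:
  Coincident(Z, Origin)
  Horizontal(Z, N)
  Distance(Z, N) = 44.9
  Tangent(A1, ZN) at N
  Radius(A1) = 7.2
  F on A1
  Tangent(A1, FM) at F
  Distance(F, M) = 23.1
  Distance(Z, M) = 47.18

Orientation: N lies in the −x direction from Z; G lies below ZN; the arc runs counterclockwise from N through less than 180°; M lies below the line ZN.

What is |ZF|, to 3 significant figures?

51.9

Checks: |GF| = 7.200 ✓; ∠(GF, FM) = 90.00° ✓; |FM| = 23.10 ✓; |ZM| = 47.18 ✓.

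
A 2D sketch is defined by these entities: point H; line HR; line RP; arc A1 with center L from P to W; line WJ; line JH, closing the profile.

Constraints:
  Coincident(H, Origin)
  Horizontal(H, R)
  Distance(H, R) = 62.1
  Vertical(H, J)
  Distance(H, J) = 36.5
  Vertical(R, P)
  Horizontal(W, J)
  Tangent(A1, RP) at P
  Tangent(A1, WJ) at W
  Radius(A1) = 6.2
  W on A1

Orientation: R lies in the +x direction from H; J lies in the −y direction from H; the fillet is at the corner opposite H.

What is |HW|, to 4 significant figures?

66.76

H is at the origin; H and R share the same y with |HR| = 62.1 and R on the +x side, so R = (62.10, 0.000). H and J share the same x with |HJ| = 36.5 and J on the −y side, so J = (0.000, -36.50). The virtual corner opposite H is at (62.10, -36.50). Since A1 is tangent to RP there, LP ⟂ RP and A1 meets WJ tangentially, so LW is at right angles to WJ, with radius 6.2, so the center L sits 6.2 in from both sides at L = (55.90, -30.30). That places the tangent points at P = (62.10, -30.30) on RP and W = (55.90, -36.50) on WJ. Then |HW| = |W − H| = 66.76.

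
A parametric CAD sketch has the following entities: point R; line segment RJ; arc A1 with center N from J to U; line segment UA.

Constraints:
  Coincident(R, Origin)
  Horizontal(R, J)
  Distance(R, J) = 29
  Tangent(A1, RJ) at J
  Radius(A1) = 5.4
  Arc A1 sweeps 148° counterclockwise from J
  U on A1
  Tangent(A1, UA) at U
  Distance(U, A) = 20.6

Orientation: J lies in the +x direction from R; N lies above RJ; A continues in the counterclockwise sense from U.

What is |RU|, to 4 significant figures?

33.39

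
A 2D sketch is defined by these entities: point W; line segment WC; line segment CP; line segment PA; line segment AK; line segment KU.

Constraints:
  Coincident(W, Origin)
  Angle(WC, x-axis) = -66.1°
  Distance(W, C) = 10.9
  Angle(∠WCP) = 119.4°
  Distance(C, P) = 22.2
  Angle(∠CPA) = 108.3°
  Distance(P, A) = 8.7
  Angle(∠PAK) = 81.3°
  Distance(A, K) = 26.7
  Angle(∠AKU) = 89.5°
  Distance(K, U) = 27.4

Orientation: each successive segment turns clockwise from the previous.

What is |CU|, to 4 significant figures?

15.44

∠PAK = 81.3° gives AK at 62.90° from the x-axis; with |AK| = 26.7, K = (-4.943, -1.250). ∠AKU = 89.5° gives KU at -27.60° from the x-axis; with |KU| = 27.4, U = (19.34, -13.94). Then |CU| = |U − C| = 15.44.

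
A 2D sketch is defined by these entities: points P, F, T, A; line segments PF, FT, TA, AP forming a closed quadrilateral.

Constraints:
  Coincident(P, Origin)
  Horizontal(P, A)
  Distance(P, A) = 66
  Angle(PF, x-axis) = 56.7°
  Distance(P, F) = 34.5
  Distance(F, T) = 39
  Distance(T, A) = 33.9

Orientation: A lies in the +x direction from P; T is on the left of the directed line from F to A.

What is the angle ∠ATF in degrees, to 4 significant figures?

98.17°

P is at the origin; P and A share the same y with |PA| = 66.0 and A in +x, so A = (66.0, 0). PF runs at 56.7° with |PF| = 34.5, so F = (18.94, 28.84). T is determined by |FT| = 39.0 and |TA| = 33.9 together: it lies at the intersection of circle(F, 39.0) and circle(A, 33.9). With |FA| = 55.19, the foot of the radical line on FA is 30.96 from F and the perpendicular offset is √(39.0² − 30.96²) = 23.71. Taking the left-of-FA solution: T = (57.73, 32.88).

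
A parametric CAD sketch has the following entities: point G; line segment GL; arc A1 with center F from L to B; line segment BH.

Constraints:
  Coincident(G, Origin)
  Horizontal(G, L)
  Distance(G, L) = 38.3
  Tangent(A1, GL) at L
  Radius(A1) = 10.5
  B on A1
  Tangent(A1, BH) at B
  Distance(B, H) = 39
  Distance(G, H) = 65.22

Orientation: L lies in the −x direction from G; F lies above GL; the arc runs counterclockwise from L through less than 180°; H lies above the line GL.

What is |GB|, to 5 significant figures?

31.570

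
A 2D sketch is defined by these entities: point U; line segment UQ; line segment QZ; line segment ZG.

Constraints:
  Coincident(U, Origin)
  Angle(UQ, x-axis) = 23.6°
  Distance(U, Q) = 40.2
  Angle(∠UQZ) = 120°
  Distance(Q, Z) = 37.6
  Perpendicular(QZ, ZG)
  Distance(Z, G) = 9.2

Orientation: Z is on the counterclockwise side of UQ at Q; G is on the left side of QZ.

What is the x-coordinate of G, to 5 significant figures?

31.886

∠UQZ = 120.0°, so QZ runs at 23.6° + (180° − 120.0°) = 83.600° from the x-axis; with |QZ| = 37.6, Z = Q + 37.6·(cos 83.600°, sin 83.600°) = (41.029, 53.460). The perpendicularity gives ZG at right angles to QZ; with |ZG| = 9.2 on the left of QZ, G = Z + 9.2·(-0.99377, 0.11147) = (31.886, 54.485). So G.x = 31.886.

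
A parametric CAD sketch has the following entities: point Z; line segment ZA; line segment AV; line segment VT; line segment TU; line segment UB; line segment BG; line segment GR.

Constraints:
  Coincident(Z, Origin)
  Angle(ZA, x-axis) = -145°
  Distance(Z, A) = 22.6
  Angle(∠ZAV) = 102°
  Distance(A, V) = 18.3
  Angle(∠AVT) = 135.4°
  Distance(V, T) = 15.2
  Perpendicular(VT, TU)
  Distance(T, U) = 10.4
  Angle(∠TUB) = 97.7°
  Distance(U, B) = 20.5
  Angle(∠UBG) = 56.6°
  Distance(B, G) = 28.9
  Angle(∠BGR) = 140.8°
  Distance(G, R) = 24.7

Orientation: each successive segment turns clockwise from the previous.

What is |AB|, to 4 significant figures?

7.921

Z is at the origin; ZA runs at -145.0° with length 22.6, so A = (-18.51, -12.96). ∠ZAV = 102.0° gives AV at 137.0° from the x-axis; with |AV| = 18.3, V = (-31.90, -0.4823). ∠AVT = 135.4° gives VT at 92.40° from the x-axis; with |VT| = 15.2, T = (-32.53, 14.70). VT is perpendicular to TU, so TU runs at 2.400°; with |TU| = 10.4, U = (-22.14, 15.14). ∠TUB = 97.7° gives UB at -79.90° from the x-axis; with |UB| = 20.5, B = (-18.55, -5.042). Then |AB| = |B − A| = 7.921.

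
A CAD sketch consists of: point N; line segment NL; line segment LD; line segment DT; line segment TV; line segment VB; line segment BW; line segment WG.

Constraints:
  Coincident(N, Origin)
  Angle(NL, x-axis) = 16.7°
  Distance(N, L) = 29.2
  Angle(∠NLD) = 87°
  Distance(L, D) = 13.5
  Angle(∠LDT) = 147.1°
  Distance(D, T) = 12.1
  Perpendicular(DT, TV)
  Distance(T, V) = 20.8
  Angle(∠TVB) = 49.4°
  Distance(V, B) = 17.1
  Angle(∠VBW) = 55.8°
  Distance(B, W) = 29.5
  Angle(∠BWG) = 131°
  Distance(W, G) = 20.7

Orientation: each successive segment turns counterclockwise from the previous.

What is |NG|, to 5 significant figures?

42.759

∠VBW = 55.8° gives BW at 127.40° from the x-axis; with |BW| = 29.5, W = (0.32755, 36.316). ∠BWG = 131.0° gives WG at 176.40° from the x-axis; with |WG| = 20.7, G = (-20.332, 37.616). Then |NG| = |G − N| = 42.759.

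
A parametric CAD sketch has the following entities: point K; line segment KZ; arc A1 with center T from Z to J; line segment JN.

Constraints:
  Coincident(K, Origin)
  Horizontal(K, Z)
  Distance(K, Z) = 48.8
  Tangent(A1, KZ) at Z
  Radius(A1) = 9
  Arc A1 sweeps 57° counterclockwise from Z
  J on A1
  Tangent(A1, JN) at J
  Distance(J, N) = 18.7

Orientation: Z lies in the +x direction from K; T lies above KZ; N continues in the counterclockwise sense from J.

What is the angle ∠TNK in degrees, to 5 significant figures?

14.741°

K is at the origin; K and Z share the same y with |KZ| = 48.8 and Z on the +x side, so Z = (48.800, 0.0000). Tangency of A1 to KZ means the radius TZ is perpendicular to KZ, so T = Z + (0, 9) = (48.800, 9.0000). On A1, Z sits at bearing -90° from T; a 57° counterclockwise sweep puts J at bearing -33°, so J = T + 9.0·(cos -33°, sin -33°) = (56.348, 4.0982). The tangent condition forces TJ to be normal to JN, so JN runs along (−sin -33°, cos -33°); with |JN| = 18.7, N = (66.533, 19.781). Then cos ∠TNK = NT·NK / (|NT||NK|), giving 14.741°.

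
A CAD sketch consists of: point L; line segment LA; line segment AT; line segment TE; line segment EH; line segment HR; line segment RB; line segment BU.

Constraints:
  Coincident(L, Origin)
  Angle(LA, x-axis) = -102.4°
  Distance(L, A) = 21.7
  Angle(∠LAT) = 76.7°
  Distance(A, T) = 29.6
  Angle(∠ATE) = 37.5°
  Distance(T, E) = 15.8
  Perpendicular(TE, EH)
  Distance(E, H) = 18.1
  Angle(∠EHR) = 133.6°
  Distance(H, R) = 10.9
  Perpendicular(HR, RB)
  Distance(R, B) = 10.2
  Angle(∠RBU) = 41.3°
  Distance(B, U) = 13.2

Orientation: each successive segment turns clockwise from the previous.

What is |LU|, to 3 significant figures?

28.0

L is at the origin; LA runs at -102.4° with length 21.7, so A = (-4.66, -21.2). ∠LAT = 76.7° gives AT at 154° from the x-axis; with |AT| = 29.6, T = (-31.3, -8.36). ∠ATE = 37.5° gives TE at 11.8° from the x-axis; with |TE| = 15.8, E = (-15.9, -5.13). TE is perpendicular to EH, so EH runs at -78.2°; with |EH| = 18.1, H = (-12.2, -22.8). ∠EHR = 133.6° gives HR at -125° from the x-axis; with |HR| = 10.9, R = (-18.4, -31.8). HR is perpendicular to RB, so RB runs at 145°; with |RB| = 10.2, B = (-26.7, -26.0). ∠RBU = 41.3° gives BU at 6.70° from the x-axis; with |BU| = 13.2, U = (-13.6, -24.5). Then |LU| = |U − L| = 28.0.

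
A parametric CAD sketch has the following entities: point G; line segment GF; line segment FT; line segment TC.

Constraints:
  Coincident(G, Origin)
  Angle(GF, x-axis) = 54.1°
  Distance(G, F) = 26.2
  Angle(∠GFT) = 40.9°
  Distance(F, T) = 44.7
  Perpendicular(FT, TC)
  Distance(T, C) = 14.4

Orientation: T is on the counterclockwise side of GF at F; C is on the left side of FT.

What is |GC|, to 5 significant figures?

25.049

∠GFT = 40.9°, so FT runs at 54.1° + (180° − 40.9°) = 193.20° from the x-axis; with |FT| = 44.7, T = F + 44.7·(cos 193.20°, sin 193.20°) = (-28.156, 11.016). FT is perpendicular to TC; with |TC| = 14.4 on the left of FT, C = T + 14.4·(0.22835, -0.97358) = (-24.868, -3.0037). Then |GC| = |C − G| = 25.049.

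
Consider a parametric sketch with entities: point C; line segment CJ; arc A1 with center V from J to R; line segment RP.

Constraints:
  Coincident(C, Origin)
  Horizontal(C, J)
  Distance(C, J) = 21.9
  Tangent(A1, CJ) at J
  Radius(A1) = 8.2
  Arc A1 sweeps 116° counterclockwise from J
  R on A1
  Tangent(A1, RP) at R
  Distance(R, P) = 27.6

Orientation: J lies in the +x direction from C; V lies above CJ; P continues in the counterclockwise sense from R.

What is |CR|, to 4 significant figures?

31.56

C is at the origin; C and J share the same y with |CJ| = 21.9 and J on the +x side, so J = (21.90, 0.000). Since A1 is tangent to CJ there, VJ ⟂ CJ, so V = J + (0, 8.2) = (21.90, 8.200). On A1, J sits at bearing -90° from V; a 116° counterclockwise sweep puts R at bearing 26°, so R = V + 8.2·(cos 26°, sin 26°) = (29.27, 11.79). Then |CR| = |R − C| = 31.56.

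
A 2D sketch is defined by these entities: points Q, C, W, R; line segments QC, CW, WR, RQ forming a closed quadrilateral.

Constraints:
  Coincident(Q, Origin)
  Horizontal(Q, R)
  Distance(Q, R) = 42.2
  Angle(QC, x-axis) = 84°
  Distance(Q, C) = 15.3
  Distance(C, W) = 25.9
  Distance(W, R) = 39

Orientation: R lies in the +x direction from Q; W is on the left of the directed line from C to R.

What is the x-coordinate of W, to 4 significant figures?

20.80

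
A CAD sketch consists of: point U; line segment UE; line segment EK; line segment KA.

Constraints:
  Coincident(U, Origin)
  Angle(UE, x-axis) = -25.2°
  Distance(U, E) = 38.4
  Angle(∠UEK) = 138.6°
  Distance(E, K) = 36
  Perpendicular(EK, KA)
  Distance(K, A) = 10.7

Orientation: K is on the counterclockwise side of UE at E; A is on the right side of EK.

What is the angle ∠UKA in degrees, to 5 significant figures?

111.40°

∠UEK = 138.6°, so EK runs at -25.2° + (180° − 138.6°) = 16.200° from the x-axis; with |EK| = 36.0, K = E + 36.0·(cos 16.200°, sin 16.200°) = (69.316, -6.3062). The perpendicularity gives KA at right angles to EK; with |KA| = 10.7 on the right of EK, A = K + 10.7·(0.27899, -0.96029) = (72.301, -16.581). Then cos ∠UKA = KU·KA / (|KU||KA|), giving 111.40°.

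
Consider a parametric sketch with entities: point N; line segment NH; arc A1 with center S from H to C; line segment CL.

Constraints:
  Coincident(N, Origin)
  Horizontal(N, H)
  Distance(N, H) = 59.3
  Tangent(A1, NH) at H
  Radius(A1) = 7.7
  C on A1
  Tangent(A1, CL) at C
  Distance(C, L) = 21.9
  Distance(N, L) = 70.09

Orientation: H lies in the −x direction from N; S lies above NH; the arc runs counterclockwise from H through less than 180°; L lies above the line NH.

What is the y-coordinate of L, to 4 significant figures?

30.61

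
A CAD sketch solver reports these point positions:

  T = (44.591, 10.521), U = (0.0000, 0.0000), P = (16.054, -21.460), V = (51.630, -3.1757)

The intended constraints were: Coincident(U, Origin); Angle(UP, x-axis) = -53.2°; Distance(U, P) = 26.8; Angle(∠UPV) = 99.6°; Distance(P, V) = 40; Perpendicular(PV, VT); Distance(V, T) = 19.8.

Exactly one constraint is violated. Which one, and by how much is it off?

Distance(V, T) = 19.8 — off by 4.40.

U = (0.00, 0.00) ✓; UP at -53.20° ✓; |UP| = 26.80 ✓; ∠UPV = 99.60° ✓; |PV| = 40.00 ✓; ∠(PV, VT) = 90.00° ✓; |VT| = 15.40 ✗.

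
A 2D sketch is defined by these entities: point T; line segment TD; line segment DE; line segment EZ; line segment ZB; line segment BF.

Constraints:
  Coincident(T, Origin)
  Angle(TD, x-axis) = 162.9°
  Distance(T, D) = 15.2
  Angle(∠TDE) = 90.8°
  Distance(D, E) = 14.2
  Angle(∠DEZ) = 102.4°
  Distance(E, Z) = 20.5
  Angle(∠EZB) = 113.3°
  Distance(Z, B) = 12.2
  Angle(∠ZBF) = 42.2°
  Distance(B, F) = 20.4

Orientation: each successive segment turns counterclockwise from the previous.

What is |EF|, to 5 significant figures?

7.2984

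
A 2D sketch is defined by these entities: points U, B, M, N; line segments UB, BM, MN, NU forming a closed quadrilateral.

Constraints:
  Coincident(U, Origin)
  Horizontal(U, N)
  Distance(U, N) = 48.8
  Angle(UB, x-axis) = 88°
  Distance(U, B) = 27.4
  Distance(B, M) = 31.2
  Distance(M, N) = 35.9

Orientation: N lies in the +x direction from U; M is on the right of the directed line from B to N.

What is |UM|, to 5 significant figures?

13.007

Checks: |BM| = 31.20 ✓; |MN| = 35.90 ✓.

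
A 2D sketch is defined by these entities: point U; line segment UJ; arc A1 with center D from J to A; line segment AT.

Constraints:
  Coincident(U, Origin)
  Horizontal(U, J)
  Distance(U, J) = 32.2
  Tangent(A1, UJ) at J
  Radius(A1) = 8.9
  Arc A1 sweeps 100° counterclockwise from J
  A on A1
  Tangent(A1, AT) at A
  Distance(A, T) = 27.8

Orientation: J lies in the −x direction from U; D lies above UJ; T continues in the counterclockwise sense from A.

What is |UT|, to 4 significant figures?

47.22

U is at the origin; U and J share the same y with |UJ| = 32.2 and J on the −x side, so J = (-32.20, 0.000). A1 meets UJ tangentially, so DJ is at right angles to UJ, so D = J + (0, 8.9) = (-32.20, 8.900). On A1, J sits at bearing -90° from D; a 100° counterclockwise sweep puts A at bearing 10°, so A = D + 8.9·(cos 10°, sin 10°) = (-23.44, 10.45). Since A1 is tangent to AT there, DA ⟂ AT, so AT runs along (−sin 10°, cos 10°); with |AT| = 27.8, T = (-28.26, 37.82). Then |UT| = |T − U| = 47.22.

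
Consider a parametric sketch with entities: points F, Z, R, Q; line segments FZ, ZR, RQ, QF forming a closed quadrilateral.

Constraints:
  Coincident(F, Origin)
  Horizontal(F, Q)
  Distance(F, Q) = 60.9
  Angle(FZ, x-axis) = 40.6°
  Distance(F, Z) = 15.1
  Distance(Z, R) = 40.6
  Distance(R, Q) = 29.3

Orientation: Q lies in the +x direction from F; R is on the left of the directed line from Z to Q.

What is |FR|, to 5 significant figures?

55.256

Checks: |ZR| = 40.60 ✓; |RQ| = 29.30 ✓.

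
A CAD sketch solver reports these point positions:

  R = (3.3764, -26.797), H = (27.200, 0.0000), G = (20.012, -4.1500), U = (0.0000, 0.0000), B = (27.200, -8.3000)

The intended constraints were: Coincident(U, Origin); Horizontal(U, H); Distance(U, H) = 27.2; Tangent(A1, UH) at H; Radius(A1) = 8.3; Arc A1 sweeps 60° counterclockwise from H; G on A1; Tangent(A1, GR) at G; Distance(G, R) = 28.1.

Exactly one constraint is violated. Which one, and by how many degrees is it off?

Tangent(A1, GR) at G — off by 6.30°.

U = (0.00, 0.00) ✓; U.y = 0.00, H.y = 0.00 ✓; |UH| = 27.20 ✓; ∠(BH, HU) = 90.00° ✓; |BH| = 8.300 ✓; bearing(B→G) − bearing(B→H) = 60.00° ✓; |BG| = 8.300 ✓; ∠(BG, GR) = 96.30° ✗; |GR| = 28.10 ✓.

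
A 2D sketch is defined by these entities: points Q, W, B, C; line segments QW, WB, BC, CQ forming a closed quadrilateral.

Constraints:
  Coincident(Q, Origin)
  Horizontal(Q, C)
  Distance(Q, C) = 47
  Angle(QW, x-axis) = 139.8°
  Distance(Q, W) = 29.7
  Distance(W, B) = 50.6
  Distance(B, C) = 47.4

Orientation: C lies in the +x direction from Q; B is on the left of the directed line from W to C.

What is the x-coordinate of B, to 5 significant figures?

23.019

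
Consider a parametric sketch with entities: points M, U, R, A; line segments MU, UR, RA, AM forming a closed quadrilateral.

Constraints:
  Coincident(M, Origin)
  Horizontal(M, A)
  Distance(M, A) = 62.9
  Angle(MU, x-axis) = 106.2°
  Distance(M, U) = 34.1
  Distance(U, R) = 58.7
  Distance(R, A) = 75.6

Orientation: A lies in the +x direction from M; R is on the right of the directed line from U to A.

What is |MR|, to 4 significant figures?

27.18

M is at the origin; M and A share the same y with |MA| = 62.9 and A in +x, so A = (62.9, 0). MU runs at 106.2° with |MU| = 34.1, so U = (-9.514, 32.75). R is determined by |UR| = 58.7 and |RA| = 75.6 together: it lies at the intersection of circle(U, 58.7) and circle(A, 75.6). With |UA| = 79.47, the foot of the radical line on UA is 25.46 from U and the perpendicular offset is √(58.7² − 25.46²) = 52.89. Taking the right-of-UA solution: R = (-8.111, -25.94).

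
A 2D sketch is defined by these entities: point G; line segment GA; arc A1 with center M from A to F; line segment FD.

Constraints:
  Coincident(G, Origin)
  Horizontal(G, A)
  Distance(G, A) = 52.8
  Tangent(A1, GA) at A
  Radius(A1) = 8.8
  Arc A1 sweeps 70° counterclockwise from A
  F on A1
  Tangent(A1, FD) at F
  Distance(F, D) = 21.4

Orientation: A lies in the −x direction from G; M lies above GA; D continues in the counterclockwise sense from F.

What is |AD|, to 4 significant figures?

30.23

On A1, A sits at bearing -90° from M; a 70° counterclockwise sweep puts F at bearing -20°, so F = M + 8.8·(cos -20°, sin -20°) = (-44.53, 5.790). Tangency of A1 to FD means the radius MF is perpendicular to FD, so FD runs along (−sin -20°, cos -20°); with |FD| = 21.4, D = (-37.21, 25.90). Then |AD| = |D − A| = 30.23.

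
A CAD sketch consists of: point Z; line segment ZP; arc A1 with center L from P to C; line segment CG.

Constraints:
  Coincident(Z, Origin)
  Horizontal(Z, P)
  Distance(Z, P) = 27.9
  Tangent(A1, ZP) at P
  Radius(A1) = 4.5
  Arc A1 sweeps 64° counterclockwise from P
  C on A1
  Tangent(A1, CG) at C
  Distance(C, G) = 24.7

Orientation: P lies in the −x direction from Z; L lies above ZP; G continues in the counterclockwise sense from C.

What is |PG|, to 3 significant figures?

28.9

Z is at the origin; Z and P share the same y with |ZP| = 27.9 and P on the −x side, so P = (-27.9, 0.00). A1 meets ZP tangentially, so LP is at right angles to ZP, so L = P + (0, 4.5) = (-27.9, 4.50). On A1, P sits at bearing -90° from L; a 64° counterclockwise sweep puts C at bearing -26°, so C = L + 4.5·(cos -26°, sin -26°) = (-23.9, 2.53). Since A1 is tangent to CG there, LC ⟂ CG, so CG runs along (−sin -26°, cos -26°); with |CG| = 24.7, G = (-13.0, 24.7). Then |PG| = |G − P| = 28.9.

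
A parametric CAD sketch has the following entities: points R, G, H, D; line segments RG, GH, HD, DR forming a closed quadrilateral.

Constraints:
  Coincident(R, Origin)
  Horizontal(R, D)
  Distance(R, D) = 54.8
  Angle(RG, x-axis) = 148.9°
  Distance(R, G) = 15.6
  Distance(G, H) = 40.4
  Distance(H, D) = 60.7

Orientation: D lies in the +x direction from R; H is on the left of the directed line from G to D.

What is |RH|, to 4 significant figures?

42.21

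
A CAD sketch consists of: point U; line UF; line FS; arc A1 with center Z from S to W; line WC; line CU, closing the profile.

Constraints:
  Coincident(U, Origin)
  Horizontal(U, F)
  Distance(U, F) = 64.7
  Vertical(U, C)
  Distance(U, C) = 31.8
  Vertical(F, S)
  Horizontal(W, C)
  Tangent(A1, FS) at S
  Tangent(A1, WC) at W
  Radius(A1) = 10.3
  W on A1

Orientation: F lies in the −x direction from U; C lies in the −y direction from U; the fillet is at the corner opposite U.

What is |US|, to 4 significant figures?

68.18

The virtual corner opposite U is at (-64.70, -31.80). Since A1 is tangent to FS there, ZS ⟂ FS and A1 meets WC tangentially, so ZW is at right angles to WC, with radius 10.3, so the center Z sits 10.3 in from both sides at Z = (-54.40, -21.50). That places the tangent points at S = (-64.70, -21.50) on FS and W = (-54.40, -31.80) on WC. Then |US| = |S − U| = 68.18.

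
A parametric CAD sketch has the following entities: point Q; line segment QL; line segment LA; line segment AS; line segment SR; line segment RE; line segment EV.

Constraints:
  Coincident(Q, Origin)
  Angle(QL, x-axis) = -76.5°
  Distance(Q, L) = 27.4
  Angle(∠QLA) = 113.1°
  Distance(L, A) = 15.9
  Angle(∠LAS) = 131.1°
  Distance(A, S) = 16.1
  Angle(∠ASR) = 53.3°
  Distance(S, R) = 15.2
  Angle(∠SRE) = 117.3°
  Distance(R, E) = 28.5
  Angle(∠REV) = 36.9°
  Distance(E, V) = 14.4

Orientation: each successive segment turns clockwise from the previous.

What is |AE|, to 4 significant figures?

22.41

Q is at the origin; QL runs at -76.5° with length 27.4, so L = (6.396, -26.64). ∠QLA = 113.1° gives LA at -143.4° from the x-axis; with |LA| = 15.9, A = (-6.368, -36.12). ∠LAS = 131.1° gives AS at 167.7° from the x-axis; with |AS| = 16.1, S = (-22.10, -32.69). ∠ASR = 53.3° gives SR at 41.00° from the x-axis; with |SR| = 15.2, R = (-10.63, -22.72). ∠SRE = 117.3° gives RE at -21.70° from the x-axis; with |RE| = 28.5, E = (15.85, -33.26). Then |AE| = |E − A| = 22.41.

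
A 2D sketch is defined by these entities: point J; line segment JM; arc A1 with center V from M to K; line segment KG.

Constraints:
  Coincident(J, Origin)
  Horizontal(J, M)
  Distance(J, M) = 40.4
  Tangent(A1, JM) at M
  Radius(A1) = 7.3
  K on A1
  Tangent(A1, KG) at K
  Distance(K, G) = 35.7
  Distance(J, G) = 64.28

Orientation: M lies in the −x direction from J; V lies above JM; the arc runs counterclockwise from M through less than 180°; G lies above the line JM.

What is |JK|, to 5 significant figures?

35.199

J is at the origin; J and M share the same y with |JM| = 40.4 and M on the −x side, so M = (-40.400, 0.0000). Since A1 is tangent to JM there, VM ⟂ JM, so V = M + (0, 7.3) = (-40.400, 7.3000). Since VK ⟂ KG (tangency), |VG| = √(7.3² + 35.7²) = 36.439 regardless of where K sits on A1. So G lies on both circle(J, 64.28) and circle(V, 36.439); the above-JM intersection is G = (-47.798, 42.980). K is the foot of the tangent from G: K = (-33.694, 10.184).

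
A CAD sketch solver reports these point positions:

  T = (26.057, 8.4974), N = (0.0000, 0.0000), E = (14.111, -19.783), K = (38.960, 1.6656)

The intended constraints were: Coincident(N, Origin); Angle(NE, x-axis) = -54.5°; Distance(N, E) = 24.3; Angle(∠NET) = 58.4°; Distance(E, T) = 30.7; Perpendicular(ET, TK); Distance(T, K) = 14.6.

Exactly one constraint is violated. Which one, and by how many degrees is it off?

Perpendicular(ET, TK) — off by 5.00°.

N = (0.00, 0.00) ✓; NE at -54.50° ✓; |NE| = 24.30 ✓; ∠NET = 58.40° ✓; |ET| = 30.70 ✓; ∠(ET, TK) = 95.00° ✗; |TK| = 14.60 ✓.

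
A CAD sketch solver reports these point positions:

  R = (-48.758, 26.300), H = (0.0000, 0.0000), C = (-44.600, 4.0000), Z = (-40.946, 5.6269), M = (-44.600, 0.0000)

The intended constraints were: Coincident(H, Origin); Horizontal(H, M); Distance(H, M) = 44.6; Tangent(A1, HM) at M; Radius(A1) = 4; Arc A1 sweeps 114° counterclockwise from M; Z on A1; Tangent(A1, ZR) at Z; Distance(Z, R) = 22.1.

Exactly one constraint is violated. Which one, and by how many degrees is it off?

Tangent(A1, ZR) at Z — off by 3.30°.

H = (0.00, 0.00) ✓; H.y = 0.00, M.y = 0.00 ✓; |HM| = 44.60 ✓; ∠(CM, MH) = 90.00° ✓; |CM| = 4.000 ✓; bearing(C→Z) − bearing(C→M) = 114.0° ✓; |CZ| = 4.000 ✓; ∠(CZ, ZR) = 93.30° ✗; |ZR| = 22.10 ✓.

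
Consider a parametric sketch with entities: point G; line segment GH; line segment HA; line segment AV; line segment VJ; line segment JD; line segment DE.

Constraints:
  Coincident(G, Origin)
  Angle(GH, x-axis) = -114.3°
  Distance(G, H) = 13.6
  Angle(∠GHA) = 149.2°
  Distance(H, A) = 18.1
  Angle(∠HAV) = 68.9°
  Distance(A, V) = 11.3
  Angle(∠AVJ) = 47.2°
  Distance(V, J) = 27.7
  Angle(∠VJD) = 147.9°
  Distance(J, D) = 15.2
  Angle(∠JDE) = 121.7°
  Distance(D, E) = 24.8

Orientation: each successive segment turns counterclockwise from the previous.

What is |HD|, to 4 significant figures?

29.65

G is at the origin; GH runs at -114.3° with length 13.6, so H = (-5.597, -12.40). ∠GHA = 149.2° gives HA at -83.50° from the x-axis; with |HA| = 18.1, A = (-3.548, -30.38). ∠HAV = 68.9° gives AV at 27.60° from the x-axis; with |AV| = 11.3, V = (6.466, -25.14). ∠AVJ = 47.2° gives VJ at 160.4° from the x-axis; with |VJ| = 27.7, J = (-19.63, -15.85). ∠VJD = 147.9° gives JD at -167.5° from the x-axis; with |JD| = 15.2, D = (-34.47, -19.14). Then |HD| = |D − H| = 29.65.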